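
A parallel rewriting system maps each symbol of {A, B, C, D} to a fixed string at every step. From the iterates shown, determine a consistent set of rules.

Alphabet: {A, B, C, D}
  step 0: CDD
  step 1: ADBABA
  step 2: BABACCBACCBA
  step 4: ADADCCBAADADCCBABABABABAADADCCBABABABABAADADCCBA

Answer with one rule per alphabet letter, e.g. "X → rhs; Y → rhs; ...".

A->BA, B->CC, C->AD, D->BA

  step 1 ⇒ step 2: ADBABA ⇒ BA·BA·CC·BA·CC·BA
    A ↦ BA
    B ↦ CC
    D ↦ BA
  step 0 ⇒ step 1: CDD ⇒ AD·BA·BA
    C ↦ AD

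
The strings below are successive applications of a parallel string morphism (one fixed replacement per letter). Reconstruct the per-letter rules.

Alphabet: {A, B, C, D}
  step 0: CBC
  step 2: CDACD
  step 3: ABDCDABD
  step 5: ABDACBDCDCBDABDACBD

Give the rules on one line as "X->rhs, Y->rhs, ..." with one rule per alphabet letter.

A->CD, B->C, C->A, D->BD

  step 2 ⇒ step 3: CDACD ⇒ A·BD·CD·A·BD
    A ↦ CD
    C ↦ A
    D ↦ BD
    B ↦ C  (constrained at step 0)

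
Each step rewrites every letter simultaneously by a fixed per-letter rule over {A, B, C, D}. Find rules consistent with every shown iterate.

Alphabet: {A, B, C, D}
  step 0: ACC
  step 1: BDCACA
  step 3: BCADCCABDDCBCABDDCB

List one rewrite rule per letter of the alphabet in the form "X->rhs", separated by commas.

  step 0 ⇒ step 1: ACC ⇒ BD·CA·CA
    A ↦ BD
    C ↦ CA
    B ↦ DC  (constrained at step 1)
    D ↦ B  (constrained at step 1)

A->BD, B->DC, C->CA, D->B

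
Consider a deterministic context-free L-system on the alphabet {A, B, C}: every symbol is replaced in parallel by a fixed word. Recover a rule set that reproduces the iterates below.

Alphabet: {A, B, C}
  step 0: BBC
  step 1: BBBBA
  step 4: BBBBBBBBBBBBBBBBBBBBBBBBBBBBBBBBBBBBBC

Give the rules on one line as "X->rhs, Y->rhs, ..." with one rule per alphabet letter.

  step 0 ⇒ step 1: BBC ⇒ BB·BB·A
    B ↦ BB
    C ↦ A
    A ↦ BC  (constrained at step 1)

A->BC, B->BB, C->A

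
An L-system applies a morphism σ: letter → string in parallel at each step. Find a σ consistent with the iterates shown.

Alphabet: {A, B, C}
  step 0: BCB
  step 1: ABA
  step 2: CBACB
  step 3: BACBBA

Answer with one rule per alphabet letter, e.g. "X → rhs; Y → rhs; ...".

  step 2 ⇒ step 3: CBACB ⇒ B·A·CB·B·A
    A ↦ CB
    B ↦ A
    C ↦ B

A->CB, B->A, C->B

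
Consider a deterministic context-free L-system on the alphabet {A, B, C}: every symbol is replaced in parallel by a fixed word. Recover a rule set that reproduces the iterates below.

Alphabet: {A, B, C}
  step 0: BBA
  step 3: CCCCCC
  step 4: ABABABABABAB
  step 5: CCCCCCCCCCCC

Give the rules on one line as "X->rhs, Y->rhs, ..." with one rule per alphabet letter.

A->C, B->C, C->AB

  step 4 ⇒ step 5: ABABABABABAB ⇒ C·C·C·C·C·C·C·C·C·C·C·C
    A ↦ C
    B ↦ C
  step 3 ⇒ step 4: CCCCCC ⇒ AB·AB·AB·AB·AB·AB
    C ↦ AB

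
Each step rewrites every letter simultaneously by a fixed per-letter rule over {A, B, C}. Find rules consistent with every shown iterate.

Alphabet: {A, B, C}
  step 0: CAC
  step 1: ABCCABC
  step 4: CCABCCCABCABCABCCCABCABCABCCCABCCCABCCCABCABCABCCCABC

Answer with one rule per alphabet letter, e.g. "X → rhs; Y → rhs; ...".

A->C, B->C, C->ABC

  step 0 ⇒ step 1: CAC ⇒ ABC·C·ABC
    A ↦ C
    C ↦ ABC
    B ↦ C  (constrained at step 1)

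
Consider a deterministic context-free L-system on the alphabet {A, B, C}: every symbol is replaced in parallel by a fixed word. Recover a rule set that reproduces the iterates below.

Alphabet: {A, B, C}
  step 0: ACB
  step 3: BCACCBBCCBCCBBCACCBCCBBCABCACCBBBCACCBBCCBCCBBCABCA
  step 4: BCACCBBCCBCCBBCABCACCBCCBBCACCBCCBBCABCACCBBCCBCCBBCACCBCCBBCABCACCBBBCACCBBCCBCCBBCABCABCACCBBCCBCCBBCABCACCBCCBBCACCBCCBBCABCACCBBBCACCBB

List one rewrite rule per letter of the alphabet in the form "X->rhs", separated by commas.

  step 3 ⇒ step 4: BCACCBBCCBCCBBCACCBCCBBCABCACCBBBCACCBBCCBCCBBCABCA ⇒ BCA·CCB·B·CCB·CCB·BCA·BCA·CCB·CCB·BCA·CCB·CCB·BCA·BCA·CCB·B·CCB·CCB·BCA·CCB·CCB·BCA·BCA·CCB·B·BCA·CCB·B·CCB·CCB·BCA·BCA·BCA·CCB·B·CCB·CCB·BCA·BCA·CCB·CCB·BCA·CCB·CCB·BCA·BCA·CCB·B·BCA·CCB·B
    A ↦ B
    B ↦ BCA
    C ↦ CCB

A->B, B->BCA, C->CCB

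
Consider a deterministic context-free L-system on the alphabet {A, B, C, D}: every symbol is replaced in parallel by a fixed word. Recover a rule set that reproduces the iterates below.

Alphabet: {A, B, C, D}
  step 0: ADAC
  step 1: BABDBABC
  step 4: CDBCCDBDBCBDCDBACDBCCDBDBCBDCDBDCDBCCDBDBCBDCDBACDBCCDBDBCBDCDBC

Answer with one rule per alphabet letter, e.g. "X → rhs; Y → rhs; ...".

A->BA, B->CD, C->BC, D->BD

  step 0 ⇒ step 1: ADAC ⇒ BA·BD·BA·BC
    A ↦ BA
    C ↦ BC
    D ↦ BD
    B ↦ CD  (constrained at step 1)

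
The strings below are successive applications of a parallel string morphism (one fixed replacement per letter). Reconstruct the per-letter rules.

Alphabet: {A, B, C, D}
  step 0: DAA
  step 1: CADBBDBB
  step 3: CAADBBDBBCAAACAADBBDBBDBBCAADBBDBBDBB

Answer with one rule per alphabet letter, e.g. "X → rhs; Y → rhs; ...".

A->DBB, B->A, C->CAA, D->CA

  step 0 ⇒ step 1: DAA ⇒ CA·DBB·DBB
    A ↦ DBB
    D ↦ CA
    B ↦ A  (constrained at step 1)
    C ↦ CAA  (constrained at step 1)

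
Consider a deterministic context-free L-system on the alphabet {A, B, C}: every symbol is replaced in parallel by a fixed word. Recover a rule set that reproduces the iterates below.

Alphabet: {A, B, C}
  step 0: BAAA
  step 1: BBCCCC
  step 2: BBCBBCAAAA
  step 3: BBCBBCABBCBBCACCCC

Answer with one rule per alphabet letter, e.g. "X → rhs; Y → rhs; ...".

A->C, B->BBC, C->A

  step 2 ⇒ step 3: BBCBBCAAAA ⇒ BBC·BBC·A·BBC·BBC·A·C·C·C·C
    A ↦ C
    B ↦ BBC
    C ↦ A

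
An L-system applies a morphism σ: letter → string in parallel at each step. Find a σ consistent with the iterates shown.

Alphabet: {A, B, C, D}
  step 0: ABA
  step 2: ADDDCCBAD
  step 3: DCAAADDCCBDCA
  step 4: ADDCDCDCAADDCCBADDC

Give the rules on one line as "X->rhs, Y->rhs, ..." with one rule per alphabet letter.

  step 3 ⇒ step 4: DCAAADDCCBDCA ⇒ A·D·DC·DC·DC·A·A·D·D·CCB·A·D·DC
    A ↦ DC
    B ↦ CCB
    C ↦ D
    D ↦ A

A->DC, B->CCB, C->D, D->A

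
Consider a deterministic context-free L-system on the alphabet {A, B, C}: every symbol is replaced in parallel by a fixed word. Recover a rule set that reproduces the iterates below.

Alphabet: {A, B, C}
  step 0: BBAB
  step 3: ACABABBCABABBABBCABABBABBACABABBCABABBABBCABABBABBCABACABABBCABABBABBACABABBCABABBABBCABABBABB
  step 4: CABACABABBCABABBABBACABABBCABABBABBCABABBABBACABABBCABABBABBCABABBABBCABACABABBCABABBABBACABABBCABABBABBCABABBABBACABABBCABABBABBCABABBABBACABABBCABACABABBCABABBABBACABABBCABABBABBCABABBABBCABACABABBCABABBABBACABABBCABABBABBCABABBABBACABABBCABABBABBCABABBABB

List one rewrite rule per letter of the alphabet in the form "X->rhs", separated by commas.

  step 3 ⇒ step 4: ACABABBCABABBABBCABABBABBACABABBCABABBABBCABABBABBCABACABABBCABABBABBACABABBCABABBABBCABABBABB ⇒ CAB·A·CAB·ABB·CAB·ABB·ABB·A·CAB·ABB·CAB·ABB·ABB·CAB·ABB·ABB·A·CAB·ABB·CAB·ABB·ABB·CAB·ABB·ABB·CAB·A·CAB·ABB·CAB·ABB·ABB·A·CAB·ABB·CAB·ABB·ABB·CAB·ABB·ABB·A·CAB·ABB·CAB·ABB·ABB·CAB·ABB·ABB·A·CAB·ABB·CAB·A·CAB·ABB·CAB·ABB·ABB·A·CAB·ABB·CAB·ABB·ABB·CAB·ABB·ABB·CAB·A·CAB·ABB·CAB·ABB·ABB·A·CAB·ABB·CAB·ABB·ABB·CAB·ABB·ABB·A·CAB·ABB·CAB·ABB·ABB·CAB·ABB·ABB
    A ↦ CAB
    B ↦ ABB
    C ↦ A

A->CAB, B->ABB, C->A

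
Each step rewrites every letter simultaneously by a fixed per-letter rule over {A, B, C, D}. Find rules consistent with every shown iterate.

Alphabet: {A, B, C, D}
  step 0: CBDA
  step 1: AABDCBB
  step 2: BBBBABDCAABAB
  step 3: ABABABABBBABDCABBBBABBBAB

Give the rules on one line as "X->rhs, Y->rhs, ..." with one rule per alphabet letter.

A->BB, B->AB, C->A, D->DC

  step 2 ⇒ step 3: BBBBABDCAABAB ⇒ AB·AB·AB·AB·BB·AB·DC·A·BB·BB·AB·BB·AB
    A ↦ BB
    B ↦ AB
    C ↦ A
    D ↦ DC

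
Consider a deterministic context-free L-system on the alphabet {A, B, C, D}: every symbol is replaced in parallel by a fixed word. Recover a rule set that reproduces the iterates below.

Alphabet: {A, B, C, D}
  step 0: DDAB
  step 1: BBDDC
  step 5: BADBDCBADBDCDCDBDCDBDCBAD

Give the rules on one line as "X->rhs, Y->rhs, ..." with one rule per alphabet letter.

  step 0 ⇒ step 1: DDAB ⇒ B·B·D·DC
    A ↦ D
    B ↦ DC
    D ↦ B
    C ↦ AD  (constrained at step 1)

A->D, B->DC, C->AD, D->B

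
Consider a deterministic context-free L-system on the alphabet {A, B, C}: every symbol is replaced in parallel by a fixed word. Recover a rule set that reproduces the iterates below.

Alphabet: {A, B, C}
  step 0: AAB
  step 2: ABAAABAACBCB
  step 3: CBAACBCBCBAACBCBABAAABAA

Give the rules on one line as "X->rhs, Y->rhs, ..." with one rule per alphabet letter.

A->CB, B->AA, C->AB

  step 2 ⇒ step 3: ABAAABAACBCB ⇒ CB·AA·CB·CB·CB·AA·CB·CB·AB·AA·AB·AA
    A ↦ CB
    B ↦ AA
    C ↦ AB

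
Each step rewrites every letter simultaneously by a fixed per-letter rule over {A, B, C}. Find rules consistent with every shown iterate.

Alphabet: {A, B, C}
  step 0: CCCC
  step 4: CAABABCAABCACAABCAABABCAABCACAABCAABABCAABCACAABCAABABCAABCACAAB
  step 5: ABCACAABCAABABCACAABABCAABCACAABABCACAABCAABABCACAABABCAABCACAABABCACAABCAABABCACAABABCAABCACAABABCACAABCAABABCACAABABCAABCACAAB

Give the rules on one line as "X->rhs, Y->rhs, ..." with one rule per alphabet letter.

  step 4 ⇒ step 5: CAABABCAABCACAABCAABABCAABCACAABCAABABCAABCACAABCAABABCAABCACAAB ⇒ AB·CA·CA·AB·CA·AB·AB·CA·CA·AB·AB·CA·AB·CA·CA·AB·AB·CA·CA·AB·CA·AB·AB·CA·CA·AB·AB·CA·AB·CA·CA·AB·AB·CA·CA·AB·CA·AB·AB·CA·CA·AB·AB·CA·AB·CA·CA·AB·AB·CA·CA·AB·CA·AB·AB·CA·CA·AB·AB·CA·AB·CA·CA·AB
    A ↦ CA
    B ↦ AB
    C ↦ AB

A->CA, B->AB, C->AB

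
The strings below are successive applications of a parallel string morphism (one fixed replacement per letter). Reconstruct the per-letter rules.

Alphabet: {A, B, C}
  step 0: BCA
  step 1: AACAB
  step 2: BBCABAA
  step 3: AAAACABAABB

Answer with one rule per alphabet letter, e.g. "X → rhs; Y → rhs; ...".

  step 2 ⇒ step 3: BBCABAA ⇒ AA·AA·CA·B·AA·B·B
    A ↦ B
    B ↦ AA
    C ↦ CA

A->B, B->AA, C->CA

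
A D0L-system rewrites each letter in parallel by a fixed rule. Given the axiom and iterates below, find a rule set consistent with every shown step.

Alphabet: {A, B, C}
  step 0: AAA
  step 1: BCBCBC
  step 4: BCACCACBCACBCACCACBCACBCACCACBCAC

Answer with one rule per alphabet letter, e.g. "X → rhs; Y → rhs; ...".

  step 0 ⇒ step 1: AAA ⇒ BC·BC·BC
    A ↦ BC
    B ↦ C  (constrained at step 1)
    C ↦ AC  (constrained at step 1)

A->BC, B->C, C->AC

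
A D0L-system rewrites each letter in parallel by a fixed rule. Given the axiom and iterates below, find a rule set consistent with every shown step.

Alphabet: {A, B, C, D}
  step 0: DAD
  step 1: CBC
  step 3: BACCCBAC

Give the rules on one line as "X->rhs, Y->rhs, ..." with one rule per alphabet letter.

A->B, B->DD, C->AC, D->C

  step 0 ⇒ step 1: DAD ⇒ C·B·C
    A ↦ B
    D ↦ C
    B ↦ DD  (constrained at step 1)
    C ↦ AC  (constrained at step 1)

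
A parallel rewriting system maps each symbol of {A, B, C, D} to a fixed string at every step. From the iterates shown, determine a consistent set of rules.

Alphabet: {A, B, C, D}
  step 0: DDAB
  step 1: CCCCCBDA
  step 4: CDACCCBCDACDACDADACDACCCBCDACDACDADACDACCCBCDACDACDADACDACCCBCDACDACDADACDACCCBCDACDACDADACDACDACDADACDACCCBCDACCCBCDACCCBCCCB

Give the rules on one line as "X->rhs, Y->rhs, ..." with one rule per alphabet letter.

A->CB, B->DA, C->CDA, D->CC

  step 0 ⇒ step 1: DDAB ⇒ CC·CC·CB·DA
    A ↦ CB
    B ↦ DA
    D ↦ CC
    C ↦ CDA  (constrained at step 1)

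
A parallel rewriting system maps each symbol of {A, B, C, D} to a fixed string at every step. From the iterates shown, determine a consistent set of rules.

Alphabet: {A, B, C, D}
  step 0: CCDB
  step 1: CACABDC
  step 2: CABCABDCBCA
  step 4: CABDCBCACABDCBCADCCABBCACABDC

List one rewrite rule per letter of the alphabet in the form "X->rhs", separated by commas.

A->B, B->DC, C->CA, D->B

  step 1 ⇒ step 2: CACABDC ⇒ CA·B·CA·B·DC·B·CA
    A ↦ B
    B ↦ DC
    C ↦ CA
    D ↦ B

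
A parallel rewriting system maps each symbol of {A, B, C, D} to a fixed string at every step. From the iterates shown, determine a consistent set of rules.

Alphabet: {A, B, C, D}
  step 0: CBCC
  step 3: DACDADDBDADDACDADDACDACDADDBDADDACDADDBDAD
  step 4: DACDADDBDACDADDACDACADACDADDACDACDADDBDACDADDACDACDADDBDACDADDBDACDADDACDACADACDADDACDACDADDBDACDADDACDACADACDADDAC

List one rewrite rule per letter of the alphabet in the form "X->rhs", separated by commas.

A->DAD, B->A, C->DB, D->DAC

  step 3 ⇒ step 4: DACDADDBDADDACDADDACDACDADDBDADDACDADDBDAD ⇒ DAC·DAD·DB·DAC·DAD·DAC·DAC·A·DAC·DAD·DAC·DAC·DAD·DB·DAC·DAD·DAC·DAC·DAD·DB·DAC·DAD·DB·DAC·DAD·DAC·DAC·A·DAC·DAD·DAC·DAC·DAD·DB·DAC·DAD·DAC·DAC·A·DAC·DAD·DAC
    A ↦ DAD
    B ↦ A
    C ↦ DB
    D ↦ DAC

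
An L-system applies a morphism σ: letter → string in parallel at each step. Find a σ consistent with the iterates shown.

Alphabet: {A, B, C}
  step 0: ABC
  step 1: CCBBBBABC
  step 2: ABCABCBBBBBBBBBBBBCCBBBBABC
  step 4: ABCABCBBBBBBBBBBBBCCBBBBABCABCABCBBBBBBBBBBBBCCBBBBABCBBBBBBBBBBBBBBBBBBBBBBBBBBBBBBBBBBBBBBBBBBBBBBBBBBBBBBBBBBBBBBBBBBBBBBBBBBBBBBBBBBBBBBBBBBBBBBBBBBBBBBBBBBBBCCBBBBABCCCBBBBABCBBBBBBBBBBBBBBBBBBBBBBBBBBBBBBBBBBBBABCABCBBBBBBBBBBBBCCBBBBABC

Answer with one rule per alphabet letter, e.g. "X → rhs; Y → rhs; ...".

  step 1 ⇒ step 2: CCBBBBABC ⇒ ABC·ABC·BBB·BBB·BBB·BBB·CCB·BBB·ABC
    A ↦ CCB
    B ↦ BBB
    C ↦ ABC

A->CCB, B->BBB, C->ABC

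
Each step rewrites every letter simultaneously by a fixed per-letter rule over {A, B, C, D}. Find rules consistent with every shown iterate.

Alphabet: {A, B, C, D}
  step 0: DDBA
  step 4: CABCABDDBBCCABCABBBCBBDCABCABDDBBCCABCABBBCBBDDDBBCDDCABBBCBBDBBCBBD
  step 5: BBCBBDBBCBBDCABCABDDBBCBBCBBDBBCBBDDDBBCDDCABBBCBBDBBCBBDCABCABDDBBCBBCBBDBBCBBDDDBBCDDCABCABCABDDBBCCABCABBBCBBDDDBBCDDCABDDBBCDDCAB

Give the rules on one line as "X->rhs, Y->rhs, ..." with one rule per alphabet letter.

  step 4 ⇒ step 5: CABCABDDBBCCABCABBBCBBDCABCABDDBBCCABCABBBCBBDDDBBCDDCABBBCBBDBBCBBD ⇒ BBC·BB·D·BBC·BB·D·CAB·CAB·D·D·BBC·BBC·BB·D·BBC·BB·D·D·D·BBC·D·D·CAB·BBC·BB·D·BBC·BB·D·CAB·CAB·D·D·BBC·BBC·BB·D·BBC·BB·D·D·D·BBC·D·D·CAB·CAB·CAB·D·D·BBC·CAB·CAB·BBC·BB·D·D·D·BBC·D·D·CAB·D·D·BBC·D·D·CAB
    A ↦ BB
    B ↦ D
    C ↦ BBC
    D ↦ CAB

A->BB, B->D, C->BBC, D->CAB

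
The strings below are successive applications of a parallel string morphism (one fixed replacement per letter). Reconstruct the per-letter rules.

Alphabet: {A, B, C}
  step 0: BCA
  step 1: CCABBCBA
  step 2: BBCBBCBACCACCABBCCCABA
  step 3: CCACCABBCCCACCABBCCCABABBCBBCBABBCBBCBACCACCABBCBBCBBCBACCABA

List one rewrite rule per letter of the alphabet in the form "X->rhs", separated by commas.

  step 2 ⇒ step 3: BBCBBCBACCACCABBCCCABA ⇒ CCA·CCA·BBC·CCA·CCA·BBC·CCA·BA·BBC·BBC·BA·BBC·BBC·BA·CCA·CCA·BBC·BBC·BBC·BA·CCA·BA
    A ↦ BA
    B ↦ CCA
    C ↦ BBC

A->BA, B->CCA, C->BBC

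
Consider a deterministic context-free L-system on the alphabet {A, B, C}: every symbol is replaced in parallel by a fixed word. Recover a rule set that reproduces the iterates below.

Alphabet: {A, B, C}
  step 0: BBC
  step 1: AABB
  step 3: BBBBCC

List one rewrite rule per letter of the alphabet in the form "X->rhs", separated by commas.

A->C, B->A, C->BB

  step 0 ⇒ step 1: BBC ⇒ A·A·BB
    B ↦ A
    C ↦ BB
    A ↦ C  (constrained at step 1)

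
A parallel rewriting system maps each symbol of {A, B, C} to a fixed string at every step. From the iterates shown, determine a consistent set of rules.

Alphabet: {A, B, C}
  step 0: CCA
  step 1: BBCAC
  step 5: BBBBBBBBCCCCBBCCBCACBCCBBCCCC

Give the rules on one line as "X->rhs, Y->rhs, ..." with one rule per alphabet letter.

A->CAC, B->CC, C->B

  step 0 ⇒ step 1: CCA ⇒ B·B·CAC
    A ↦ CAC
    C ↦ B
    B ↦ CC  (constrained at step 1)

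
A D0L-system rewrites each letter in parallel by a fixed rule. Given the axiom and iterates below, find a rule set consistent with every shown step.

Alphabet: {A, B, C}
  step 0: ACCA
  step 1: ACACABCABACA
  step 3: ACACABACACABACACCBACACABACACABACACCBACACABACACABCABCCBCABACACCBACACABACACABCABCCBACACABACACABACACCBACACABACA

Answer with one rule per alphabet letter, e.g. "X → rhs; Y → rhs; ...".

A->ACA, B->CCB, C->CAB

  step 0 ⇒ step 1: ACCA ⇒ ACA·CAB·CAB·ACA
    A ↦ ACA
    C ↦ CAB
    B ↦ CCB  (constrained at step 1)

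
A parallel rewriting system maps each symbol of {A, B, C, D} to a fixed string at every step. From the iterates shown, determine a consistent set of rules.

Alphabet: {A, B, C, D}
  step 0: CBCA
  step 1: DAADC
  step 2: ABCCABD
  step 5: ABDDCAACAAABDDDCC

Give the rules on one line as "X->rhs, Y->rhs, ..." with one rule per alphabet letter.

A->C, B->AA, C->D, D->AB

  step 1 ⇒ step 2: DAADC ⇒ AB·C·C·AB·D
    A ↦ C
    C ↦ D
    D ↦ AB
  step 0 ⇒ step 1: CBCA ⇒ D·AA·D·C
    B ↦ AA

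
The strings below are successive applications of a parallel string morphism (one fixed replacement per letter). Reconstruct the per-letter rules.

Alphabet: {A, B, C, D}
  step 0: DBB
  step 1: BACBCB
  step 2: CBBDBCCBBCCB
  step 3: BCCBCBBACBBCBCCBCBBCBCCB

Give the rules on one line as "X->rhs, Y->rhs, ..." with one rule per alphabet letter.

A->BD, B->CB, C->BC, D->BA

  step 2 ⇒ step 3: CBBDBCCBBCCB ⇒ BC·CB·CB·BA·CB·BC·BC·CB·CB·BC·BC·CB
    B ↦ CB
    C ↦ BC
    D ↦ BA
  step 1 ⇒ step 2: BACBCB ⇒ CB·BD·BC·CB·BC·CB
    A ↦ BD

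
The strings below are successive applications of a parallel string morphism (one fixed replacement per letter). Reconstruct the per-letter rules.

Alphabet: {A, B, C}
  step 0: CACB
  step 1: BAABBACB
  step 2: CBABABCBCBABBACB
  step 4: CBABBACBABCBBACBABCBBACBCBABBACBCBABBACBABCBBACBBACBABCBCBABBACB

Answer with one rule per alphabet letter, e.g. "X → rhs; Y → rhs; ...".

  step 1 ⇒ step 2: BAABBACB ⇒ CB·AB·AB·CB·CB·AB·BA·CB
    A ↦ AB
    B ↦ CB
    C ↦ BA

A->AB, B->CB, C->BA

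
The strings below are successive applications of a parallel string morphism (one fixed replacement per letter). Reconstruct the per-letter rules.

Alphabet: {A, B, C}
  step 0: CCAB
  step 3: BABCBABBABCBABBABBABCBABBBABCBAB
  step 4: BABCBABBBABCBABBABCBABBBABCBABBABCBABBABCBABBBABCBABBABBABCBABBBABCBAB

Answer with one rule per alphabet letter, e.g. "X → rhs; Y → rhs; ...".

  step 3 ⇒ step 4: BABCBABBABCBABBABBABCBABBBABCBAB ⇒ BAB·C·BAB·B·BAB·C·BAB·BAB·C·BAB·B·BAB·C·BAB·BAB·C·BAB·BAB·C·BAB·B·BAB·C·BAB·BAB·BAB·C·BAB·B·BAB·C·BAB
    A ↦ C
    B ↦ BAB
    C ↦ B

A->C, B->BAB, C->B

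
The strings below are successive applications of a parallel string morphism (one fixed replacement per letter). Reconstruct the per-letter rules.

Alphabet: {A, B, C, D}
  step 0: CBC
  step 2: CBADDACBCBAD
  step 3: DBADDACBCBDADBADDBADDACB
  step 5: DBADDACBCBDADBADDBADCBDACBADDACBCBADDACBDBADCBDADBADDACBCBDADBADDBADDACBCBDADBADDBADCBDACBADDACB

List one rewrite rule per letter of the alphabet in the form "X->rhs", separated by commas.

  step 2 ⇒ step 3: CBADDACBCBAD ⇒ DB·AD·DA·CB·CB·DA·DB·AD·DB·AD·DA·CB
    A ↦ DA
    B ↦ AD
    C ↦ DB
    D ↦ CB

A->DA, B->AD, C->DB, D->CB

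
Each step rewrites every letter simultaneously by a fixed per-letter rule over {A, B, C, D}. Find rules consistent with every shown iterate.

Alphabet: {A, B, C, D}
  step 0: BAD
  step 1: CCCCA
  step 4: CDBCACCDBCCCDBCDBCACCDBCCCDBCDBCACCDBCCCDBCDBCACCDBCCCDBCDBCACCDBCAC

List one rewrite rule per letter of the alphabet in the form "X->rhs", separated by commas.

  step 0 ⇒ step 1: BAD ⇒ C·CC·CA
    A ↦ CC
    B ↦ C
    D ↦ CA
    C ↦ CDB  (constrained at step 1)

A->CC, B->C, C->CDB, D->CA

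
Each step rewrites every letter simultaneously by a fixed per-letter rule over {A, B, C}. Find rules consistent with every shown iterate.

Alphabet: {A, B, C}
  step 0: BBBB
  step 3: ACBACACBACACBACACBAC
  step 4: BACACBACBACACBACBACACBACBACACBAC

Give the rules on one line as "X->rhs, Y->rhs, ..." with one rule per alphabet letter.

  step 3 ⇒ step 4: ACBACACBACACBACACBAC ⇒ B·AC·AC·B·AC·B·AC·AC·B·AC·B·AC·AC·B·AC·B·AC·AC·B·AC
    A ↦ B
    B ↦ AC
    C ↦ AC

A->B, B->AC, C->AC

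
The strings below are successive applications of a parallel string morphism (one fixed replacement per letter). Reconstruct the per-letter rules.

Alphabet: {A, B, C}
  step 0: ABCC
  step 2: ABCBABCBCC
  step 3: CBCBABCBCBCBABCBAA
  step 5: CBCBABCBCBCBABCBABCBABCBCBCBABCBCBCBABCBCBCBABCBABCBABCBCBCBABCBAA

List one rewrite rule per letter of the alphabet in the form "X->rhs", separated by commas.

  step 2 ⇒ step 3: ABCBABCBCC ⇒ C·BCB·A·BCB·C·BCB·A·BCB·A·A
    A ↦ C
    B ↦ BCB
    C ↦ A

A->C, B->BCB, C->A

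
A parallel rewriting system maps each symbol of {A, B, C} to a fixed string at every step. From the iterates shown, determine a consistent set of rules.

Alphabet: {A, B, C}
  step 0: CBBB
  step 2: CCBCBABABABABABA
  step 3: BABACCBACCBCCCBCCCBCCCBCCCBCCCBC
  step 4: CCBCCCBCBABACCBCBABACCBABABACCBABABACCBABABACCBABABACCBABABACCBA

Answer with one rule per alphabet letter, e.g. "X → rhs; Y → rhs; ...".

  step 3 ⇒ step 4: BABACCBACCBCCCBCCCBCCCBCCCBCCCBC ⇒ CC·BC·CC·BC·BA·BA·CC·BC·BA·BA·CC·BA·BA·BA·CC·BA·BA·BA·CC·BA·BA·BA·CC·BA·BA·BA·CC·BA·BA·BA·CC·BA
    A ↦ BC
    B ↦ CC
    C ↦ BA

A->BC, B->CC, C->BA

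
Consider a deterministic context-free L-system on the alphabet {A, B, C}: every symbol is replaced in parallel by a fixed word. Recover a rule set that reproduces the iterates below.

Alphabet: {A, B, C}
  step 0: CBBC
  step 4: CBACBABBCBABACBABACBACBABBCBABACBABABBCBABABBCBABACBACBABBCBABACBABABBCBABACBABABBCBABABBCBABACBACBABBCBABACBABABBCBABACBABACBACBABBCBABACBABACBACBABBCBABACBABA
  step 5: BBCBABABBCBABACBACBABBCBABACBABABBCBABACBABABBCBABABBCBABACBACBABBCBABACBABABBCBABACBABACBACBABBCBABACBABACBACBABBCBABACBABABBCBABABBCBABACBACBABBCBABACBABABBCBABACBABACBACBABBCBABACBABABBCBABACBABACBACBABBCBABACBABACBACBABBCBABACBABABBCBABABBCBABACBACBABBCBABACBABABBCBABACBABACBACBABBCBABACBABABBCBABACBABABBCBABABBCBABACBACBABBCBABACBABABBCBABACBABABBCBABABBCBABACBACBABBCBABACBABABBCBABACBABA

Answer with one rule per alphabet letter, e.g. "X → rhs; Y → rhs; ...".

A->BA, B->CBA, C->BB

  step 4 ⇒ step 5: CBACBABBCBABACBABACBACBABBCBABACBABABBCBABABBCBABACBACBABBCBABACBABABBCBABACBABABBCBABABBCBABACBACBABBCBABACBABABBCBABACBABACBACBABBCBABACBABACBACBABBCBABACBABA ⇒ BB·CBA·BA·BB·CBA·BA·CBA·CBA·BB·CBA·BA·CBA·BA·BB·CBA·BA·CBA·BA·BB·CBA·BA·BB·CBA·BA·CBA·CBA·BB·CBA·BA·CBA·BA·BB·CBA·BA·CBA·BA·CBA·CBA·BB·CBA·BA·CBA·BA·CBA·CBA·BB·CBA·BA·CBA·BA·BB·CBA·BA·BB·CBA·BA·CBA·CBA·BB·CBA·BA·CBA·BA·BB·CBA·BA·CBA·BA·CBA·CBA·BB·CBA·BA·CBA·BA·BB·CBA·BA·CBA·BA·CBA·CBA·BB·CBA·BA·CBA·BA·CBA·CBA·BB·CBA·BA·CBA·BA·BB·CBA·BA·BB·CBA·BA·CBA·CBA·BB·CBA·BA·CBA·BA·BB·CBA·BA·CBA·BA·CBA·CBA·BB·CBA·BA·CBA·BA·BB·CBA·BA·CBA·BA·BB·CBA·BA·BB·CBA·BA·CBA·CBA·BB·CBA·BA·CBA·BA·BB·CBA·BA·CBA·BA·BB·CBA·BA·BB·CBA·BA·CBA·CBA·BB·CBA·BA·CBA·BA·BB·CBA·BA·CBA·BA
    A ↦ BA
    B ↦ CBA
    C ↦ BB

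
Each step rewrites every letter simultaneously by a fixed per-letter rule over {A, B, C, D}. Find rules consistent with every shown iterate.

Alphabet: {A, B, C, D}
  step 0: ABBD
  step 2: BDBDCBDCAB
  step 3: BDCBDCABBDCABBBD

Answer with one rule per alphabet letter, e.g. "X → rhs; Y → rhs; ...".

  step 2 ⇒ step 3: BDBDCBDCAB ⇒ BD·C·BD·C·AB·BD·C·AB·B·BD
    A ↦ B
    B ↦ BD
    C ↦ AB
    D ↦ C

A->B, B->BD, C->AB, D->C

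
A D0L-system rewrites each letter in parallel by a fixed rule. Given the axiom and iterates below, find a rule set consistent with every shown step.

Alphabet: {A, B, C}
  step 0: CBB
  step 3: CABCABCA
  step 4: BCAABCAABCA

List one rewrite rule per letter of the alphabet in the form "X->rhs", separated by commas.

A->CA, B->A, C->B

  step 3 ⇒ step 4: CABCABCA ⇒ B·CA·A·B·CA·A·B·CA
    A ↦ CA
    B ↦ A
    C ↦ B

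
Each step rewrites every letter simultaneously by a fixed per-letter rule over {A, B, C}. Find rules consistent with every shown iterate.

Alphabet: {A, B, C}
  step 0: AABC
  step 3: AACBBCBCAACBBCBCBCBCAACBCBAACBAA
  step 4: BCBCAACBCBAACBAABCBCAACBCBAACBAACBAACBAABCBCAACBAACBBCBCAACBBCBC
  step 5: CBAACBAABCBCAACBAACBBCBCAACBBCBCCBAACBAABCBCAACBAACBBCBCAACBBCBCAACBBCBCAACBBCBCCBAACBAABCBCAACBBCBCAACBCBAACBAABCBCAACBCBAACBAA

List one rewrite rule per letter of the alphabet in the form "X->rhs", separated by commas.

  step 4 ⇒ step 5: BCBCAACBCBAACBAABCBCAACBCBAACBAACBAACBAABCBCAACBAACBBCBCAACBBCBC ⇒ CB·AA·CB·AA·BC·BC·AA·CB·AA·CB·BC·BC·AA·CB·BC·BC·CB·AA·CB·AA·BC·BC·AA·CB·AA·CB·BC·BC·AA·CB·BC·BC·AA·CB·BC·BC·AA·CB·BC·BC·CB·AA·CB·AA·BC·BC·AA·CB·BC·BC·AA·CB·CB·AA·CB·AA·BC·BC·AA·CB·CB·AA·CB·AA
    A ↦ BC
    B ↦ CB
    C ↦ AA

A->BC, B->CB, C->AA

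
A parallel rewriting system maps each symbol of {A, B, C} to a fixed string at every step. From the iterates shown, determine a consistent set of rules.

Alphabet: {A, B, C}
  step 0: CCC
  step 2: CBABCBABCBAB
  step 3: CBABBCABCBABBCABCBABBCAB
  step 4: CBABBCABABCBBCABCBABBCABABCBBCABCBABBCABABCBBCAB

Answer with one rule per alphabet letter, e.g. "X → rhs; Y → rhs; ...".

  step 3 ⇒ step 4: CBABBCABCBABBCABCBABBCAB ⇒ CB·AB·BC·AB·AB·CB·BC·AB·CB·AB·BC·AB·AB·CB·BC·AB·CB·AB·BC·AB·AB·CB·BC·AB
    A ↦ BC
    B ↦ AB
    C ↦ CB

A->BC, B->AB, C->CB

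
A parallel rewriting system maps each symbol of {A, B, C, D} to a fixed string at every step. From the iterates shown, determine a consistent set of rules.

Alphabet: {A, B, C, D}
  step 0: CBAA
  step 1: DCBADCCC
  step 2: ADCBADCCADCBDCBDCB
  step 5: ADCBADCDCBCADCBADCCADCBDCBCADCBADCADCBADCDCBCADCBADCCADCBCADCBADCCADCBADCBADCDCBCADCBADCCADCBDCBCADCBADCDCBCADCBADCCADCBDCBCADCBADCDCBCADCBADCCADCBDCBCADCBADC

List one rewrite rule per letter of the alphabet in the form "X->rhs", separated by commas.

  step 1 ⇒ step 2: DCBADCCC ⇒ A·DCB·ADC·C·A·DCB·DCB·DCB
    A ↦ C
    B ↦ ADC
    C ↦ DCB
    D ↦ A

A->C, B->ADC, C->DCB, D->A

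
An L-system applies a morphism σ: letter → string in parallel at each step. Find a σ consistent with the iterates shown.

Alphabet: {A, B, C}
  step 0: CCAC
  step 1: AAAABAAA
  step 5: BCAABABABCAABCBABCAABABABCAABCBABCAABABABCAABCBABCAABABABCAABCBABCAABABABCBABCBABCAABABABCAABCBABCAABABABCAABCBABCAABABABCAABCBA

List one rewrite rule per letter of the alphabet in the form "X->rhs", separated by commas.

  step 0 ⇒ step 1: CCAC ⇒ AA·AA·BA·AA
    A ↦ BA
    C ↦ AA
    B ↦ BC  (constrained at step 1)

A->BA, B->BC, C->AA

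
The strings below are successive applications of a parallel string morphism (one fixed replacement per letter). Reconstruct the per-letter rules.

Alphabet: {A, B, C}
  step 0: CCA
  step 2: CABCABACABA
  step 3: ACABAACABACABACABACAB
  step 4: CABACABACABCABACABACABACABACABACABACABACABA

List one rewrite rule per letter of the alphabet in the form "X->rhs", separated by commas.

  step 3 ⇒ step 4: ACABAACABACABACABACAB ⇒ CAB·A·CAB·A·CAB·CAB·A·CAB·A·CAB·A·CAB·A·CAB·A·CAB·A·CAB·A·CAB·A
    A ↦ CAB
    B ↦ A
    C ↦ A

A->CAB, B->A, C->A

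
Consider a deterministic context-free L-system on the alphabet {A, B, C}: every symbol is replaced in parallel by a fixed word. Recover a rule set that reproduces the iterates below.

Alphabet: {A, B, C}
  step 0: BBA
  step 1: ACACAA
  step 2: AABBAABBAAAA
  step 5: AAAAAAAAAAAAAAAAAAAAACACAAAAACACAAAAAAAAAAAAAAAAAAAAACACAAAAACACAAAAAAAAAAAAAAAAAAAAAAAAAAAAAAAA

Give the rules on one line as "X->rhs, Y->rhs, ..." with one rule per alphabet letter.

A->AA, B->AC, C->BB

  step 1 ⇒ step 2: ACACAA ⇒ AA·BB·AA·BB·AA·AA
    A ↦ AA
    C ↦ BB
  step 0 ⇒ step 1: BBA ⇒ AC·AC·AA
    B ↦ AC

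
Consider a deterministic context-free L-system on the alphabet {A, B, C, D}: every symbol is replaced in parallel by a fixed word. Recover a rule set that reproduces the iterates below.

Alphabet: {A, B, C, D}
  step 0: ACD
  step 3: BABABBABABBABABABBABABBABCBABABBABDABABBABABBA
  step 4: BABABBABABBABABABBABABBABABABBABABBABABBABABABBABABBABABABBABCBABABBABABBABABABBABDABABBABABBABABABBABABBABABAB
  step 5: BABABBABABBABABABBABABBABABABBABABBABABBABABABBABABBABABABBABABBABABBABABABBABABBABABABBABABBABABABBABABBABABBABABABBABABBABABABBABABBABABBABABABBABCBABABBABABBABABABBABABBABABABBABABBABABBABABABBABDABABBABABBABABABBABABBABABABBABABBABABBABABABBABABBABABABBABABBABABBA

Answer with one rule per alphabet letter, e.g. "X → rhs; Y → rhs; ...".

  step 4 ⇒ step 5: BABABBABABBABABABBABABBABABABBABABBABABBABABABBABABBABABABBABCBABABBABABBABABABBABDABABBABABBABABABBABABBABABAB ⇒ BA·BAB·BA·BAB·BA·BA·BAB·BA·BAB·BA·BA·BAB·BA·BAB·BA·BAB·BA·BA·BAB·BA·BAB·BA·BA·BAB·BA·BAB·BA·BAB·BA·BA·BAB·BA·BAB·BA·BA·BAB·BA·BAB·BA·BA·BAB·BA·BAB·BA·BAB·BA·BA·BAB·BA·BAB·BA·BA·BAB·BA·BAB·BA·BAB·BA·BA·BAB·BA·BC·BA·BAB·BA·BAB·BA·BA·BAB·BA·BAB·BA·BA·BAB·BA·BAB·BA·BAB·BA·BA·BAB·BA·BDA·BAB·BA·BAB·BA·BA·BAB·BA·BAB·BA·BA·BAB·BA·BAB·BA·BAB·BA·BA·BAB·BA·BAB·BA·BA·BAB·BA·BAB·BA·BAB·BA
    A ↦ BAB
    B ↦ BA
    C ↦ BC
    D ↦ BDA

A->BAB, B->BA, C->BC, D->BDA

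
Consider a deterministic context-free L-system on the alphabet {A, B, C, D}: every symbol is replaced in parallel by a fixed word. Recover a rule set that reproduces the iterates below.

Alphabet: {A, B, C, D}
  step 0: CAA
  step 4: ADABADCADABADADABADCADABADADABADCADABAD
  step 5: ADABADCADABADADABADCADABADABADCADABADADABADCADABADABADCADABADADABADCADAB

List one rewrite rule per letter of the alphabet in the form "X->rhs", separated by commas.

A->AD, B->C, C->AD, D->AB

  step 4 ⇒ step 5: ADABADCADABADADABADCADABADADABADCADABAD ⇒ AD·AB·AD·C·AD·AB·AD·AD·AB·AD·C·AD·AB·AD·AB·AD·C·AD·AB·AD·AD·AB·AD·C·AD·AB·AD·AB·AD·C·AD·AB·AD·AD·AB·AD·C·AD·AB
    A ↦ AD
    B ↦ C
    C ↦ AD
    D ↦ AB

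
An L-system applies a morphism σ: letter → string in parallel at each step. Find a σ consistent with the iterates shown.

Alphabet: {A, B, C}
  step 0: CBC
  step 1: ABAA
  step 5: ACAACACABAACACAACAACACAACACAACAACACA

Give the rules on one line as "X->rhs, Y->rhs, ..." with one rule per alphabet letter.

A->AC, B->BA, C->A

  step 0 ⇒ step 1: CBC ⇒ A·BA·A
    B ↦ BA
    C ↦ A
    A ↦ AC  (constrained at step 1)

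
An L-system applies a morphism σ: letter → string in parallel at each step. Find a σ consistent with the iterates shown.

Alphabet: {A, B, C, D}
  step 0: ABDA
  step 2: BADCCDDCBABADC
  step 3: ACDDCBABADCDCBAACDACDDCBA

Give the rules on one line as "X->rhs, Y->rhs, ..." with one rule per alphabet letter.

A->CD, B->A, C->BA, D->DC

  step 2 ⇒ step 3: BADCCDDCBABADC ⇒ A·CD·DC·BA·BA·DC·DC·BA·A·CD·A·CD·DC·BA
    A ↦ CD
    B ↦ A
    C ↦ BA
    D ↦ DC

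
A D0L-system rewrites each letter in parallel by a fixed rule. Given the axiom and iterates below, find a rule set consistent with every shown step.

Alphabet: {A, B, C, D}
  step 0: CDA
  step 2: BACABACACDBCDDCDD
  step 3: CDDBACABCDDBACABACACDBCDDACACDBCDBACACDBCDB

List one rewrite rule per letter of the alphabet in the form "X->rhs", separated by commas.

A->B, B->CDD, C->ACA, D->CDB

  step 2 ⇒ step 3: BACABACACDBCDDCDD ⇒ CDD·B·ACA·B·CDD·B·ACA·B·ACA·CDB·CDD·ACA·CDB·CDB·ACA·CDB·CDB
    A ↦ B
    B ↦ CDD
    C ↦ ACA
    D ↦ CDB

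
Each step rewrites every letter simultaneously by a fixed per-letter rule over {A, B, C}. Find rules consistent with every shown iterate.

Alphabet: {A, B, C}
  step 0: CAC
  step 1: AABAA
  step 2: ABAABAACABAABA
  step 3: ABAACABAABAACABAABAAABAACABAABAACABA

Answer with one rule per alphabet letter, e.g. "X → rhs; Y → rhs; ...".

A->ABA, B->AC, C->A

  step 2 ⇒ step 3: ABAABAACABAABA ⇒ ABA·AC·ABA·ABA·AC·ABA·ABA·A·ABA·AC·ABA·ABA·AC·ABA
    A ↦ ABA
    B ↦ AC
    C ↦ A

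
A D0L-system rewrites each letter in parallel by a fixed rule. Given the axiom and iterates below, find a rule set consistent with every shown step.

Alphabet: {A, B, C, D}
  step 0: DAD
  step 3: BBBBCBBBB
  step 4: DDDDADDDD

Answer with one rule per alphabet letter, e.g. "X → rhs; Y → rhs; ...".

A->C, B->D, C->A, D->BB

  step 3 ⇒ step 4: BBBBCBBBB ⇒ D·D·D·D·A·D·D·D·D
    B ↦ D
    C ↦ A
    A ↦ C  (constrained at step 0)
    D ↦ BB  (constrained at step 0)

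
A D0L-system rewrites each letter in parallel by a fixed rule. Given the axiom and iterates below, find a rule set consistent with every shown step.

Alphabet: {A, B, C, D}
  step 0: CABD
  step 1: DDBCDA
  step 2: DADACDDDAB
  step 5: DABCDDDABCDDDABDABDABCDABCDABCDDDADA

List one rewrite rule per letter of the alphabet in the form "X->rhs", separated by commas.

  step 1 ⇒ step 2: DDBCDA ⇒ DA·DA·C·DD·DA·B
    A ↦ B
    B ↦ C
    C ↦ DD
    D ↦ DA

A->B, B->C, C->DD, D->DA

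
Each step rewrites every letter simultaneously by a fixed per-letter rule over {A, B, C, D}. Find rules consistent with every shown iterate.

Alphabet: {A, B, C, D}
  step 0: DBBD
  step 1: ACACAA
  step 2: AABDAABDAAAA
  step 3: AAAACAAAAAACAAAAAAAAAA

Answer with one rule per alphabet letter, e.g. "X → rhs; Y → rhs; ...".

  step 2 ⇒ step 3: AABDAABDAAAA ⇒ AA·AA·CA·A·AA·AA·CA·A·AA·AA·AA·AA
    A ↦ AA
    B ↦ CA
    D ↦ A
  step 1 ⇒ step 2: ACACAA ⇒ AA·BD·AA·BD·AA·AA
    C ↦ BD

A->AA, B->CA, C->BD, D->A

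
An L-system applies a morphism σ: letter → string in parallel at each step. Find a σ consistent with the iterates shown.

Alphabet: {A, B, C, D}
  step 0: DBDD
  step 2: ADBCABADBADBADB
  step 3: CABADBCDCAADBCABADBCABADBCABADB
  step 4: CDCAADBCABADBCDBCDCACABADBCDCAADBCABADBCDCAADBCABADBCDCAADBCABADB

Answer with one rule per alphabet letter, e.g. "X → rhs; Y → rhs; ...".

A->CA, B->ADB, C->CD, D->B

  step 3 ⇒ step 4: CABADBCDCAADBCABADBCABADBCABADB ⇒ CD·CA·ADB·CA·B·ADB·CD·B·CD·CA·CA·B·ADB·CD·CA·ADB·CA·B·ADB·CD·CA·ADB·CA·B·ADB·CD·CA·ADB·CA·B·ADB
    A ↦ CA
    B ↦ ADB
    C ↦ CD
    D ↦ B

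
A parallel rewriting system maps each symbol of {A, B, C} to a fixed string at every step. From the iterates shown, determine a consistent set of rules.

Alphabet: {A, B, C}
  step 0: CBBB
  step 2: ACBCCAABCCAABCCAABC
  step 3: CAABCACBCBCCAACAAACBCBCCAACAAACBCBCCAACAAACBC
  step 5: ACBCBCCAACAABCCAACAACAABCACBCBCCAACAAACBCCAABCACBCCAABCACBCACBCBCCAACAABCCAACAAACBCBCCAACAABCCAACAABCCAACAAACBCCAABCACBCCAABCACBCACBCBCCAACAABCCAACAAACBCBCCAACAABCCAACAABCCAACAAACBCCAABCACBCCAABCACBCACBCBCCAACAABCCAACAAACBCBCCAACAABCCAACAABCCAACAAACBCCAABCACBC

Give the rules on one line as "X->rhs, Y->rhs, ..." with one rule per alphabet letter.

A->CAA, B->AC, C->BC

  step 2 ⇒ step 3: ACBCCAABCCAABCCAABC ⇒ CAA·BC·AC·BC·BC·CAA·CAA·AC·BC·BC·CAA·CAA·AC·BC·BC·CAA·CAA·AC·BC
    A ↦ CAA
    B ↦ AC
    C ↦ BC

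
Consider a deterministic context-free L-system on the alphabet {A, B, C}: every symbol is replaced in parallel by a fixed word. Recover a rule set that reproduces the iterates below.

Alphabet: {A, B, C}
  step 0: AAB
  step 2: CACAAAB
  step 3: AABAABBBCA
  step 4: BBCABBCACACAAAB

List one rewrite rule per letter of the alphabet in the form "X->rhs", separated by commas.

A->B, B->CA, C->AA

  step 3 ⇒ step 4: AABAABBBCA ⇒ B·B·CA·B·B·CA·CA·CA·AA·B
    A ↦ B
    B ↦ CA
    C ↦ AA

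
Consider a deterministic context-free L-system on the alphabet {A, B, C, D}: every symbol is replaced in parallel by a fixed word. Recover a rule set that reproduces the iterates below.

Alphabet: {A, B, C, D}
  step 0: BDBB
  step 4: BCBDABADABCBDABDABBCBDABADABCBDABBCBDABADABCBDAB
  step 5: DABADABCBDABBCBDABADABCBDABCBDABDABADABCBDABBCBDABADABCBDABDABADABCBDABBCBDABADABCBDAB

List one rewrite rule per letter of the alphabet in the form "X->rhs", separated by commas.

A->B, B->DAB, C->A, D->C

  step 4 ⇒ step 5: BCBDABADABCBDABDABBCBDABADABCBDABBCBDABADABCBDAB ⇒ DAB·A·DAB·C·B·DAB·B·C·B·DAB·A·DAB·C·B·DAB·C·B·DAB·DAB·A·DAB·C·B·DAB·B·C·B·DAB·A·DAB·C·B·DAB·DAB·A·DAB·C·B·DAB·B·C·B·DAB·A·DAB·C·B·DAB
    A ↦ B
    B ↦ DAB
    C ↦ A
    D ↦ C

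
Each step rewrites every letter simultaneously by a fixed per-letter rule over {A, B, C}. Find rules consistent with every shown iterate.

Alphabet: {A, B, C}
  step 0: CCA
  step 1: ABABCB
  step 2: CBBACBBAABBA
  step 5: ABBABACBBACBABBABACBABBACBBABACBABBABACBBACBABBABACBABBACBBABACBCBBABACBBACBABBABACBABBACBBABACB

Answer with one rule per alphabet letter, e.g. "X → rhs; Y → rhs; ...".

A->CB, B->BA, C->AB

  step 1 ⇒ step 2: ABABCB ⇒ CB·BA·CB·BA·AB·BA
    A ↦ CB
    B ↦ BA
    C ↦ AB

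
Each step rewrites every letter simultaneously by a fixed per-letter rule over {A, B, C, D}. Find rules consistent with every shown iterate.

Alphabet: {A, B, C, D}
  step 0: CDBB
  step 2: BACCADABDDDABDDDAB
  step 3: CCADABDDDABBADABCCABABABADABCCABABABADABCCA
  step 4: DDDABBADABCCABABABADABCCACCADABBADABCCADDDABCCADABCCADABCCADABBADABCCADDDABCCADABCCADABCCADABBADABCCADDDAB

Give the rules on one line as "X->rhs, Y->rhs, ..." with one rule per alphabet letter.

  step 3 ⇒ step 4: CCADABDDDABBADABCCABABABADABCCABABABADABCCA ⇒ D·D·DAB·BA·DAB·CCA·BA·BA·BA·DAB·CCA·CCA·DAB·BA·DAB·CCA·D·D·DAB·CCA·DAB·CCA·DAB·CCA·DAB·BA·DAB·CCA·D·D·DAB·CCA·DAB·CCA·DAB·CCA·DAB·BA·DAB·CCA·D·D·DAB
    A ↦ DAB
    B ↦ CCA
    C ↦ D
    D ↦ BA

A->DAB, B->CCA, C->D, D->BA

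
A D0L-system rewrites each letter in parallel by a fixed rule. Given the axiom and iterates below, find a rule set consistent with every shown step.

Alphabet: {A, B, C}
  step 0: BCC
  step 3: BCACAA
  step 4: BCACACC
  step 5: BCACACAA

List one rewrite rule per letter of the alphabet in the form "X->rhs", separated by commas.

  step 4 ⇒ step 5: BCACACC ⇒ BC·A·C·A·C·A·A
    A ↦ C
    B ↦ BC
    C ↦ A

A->C, B->BC, C->A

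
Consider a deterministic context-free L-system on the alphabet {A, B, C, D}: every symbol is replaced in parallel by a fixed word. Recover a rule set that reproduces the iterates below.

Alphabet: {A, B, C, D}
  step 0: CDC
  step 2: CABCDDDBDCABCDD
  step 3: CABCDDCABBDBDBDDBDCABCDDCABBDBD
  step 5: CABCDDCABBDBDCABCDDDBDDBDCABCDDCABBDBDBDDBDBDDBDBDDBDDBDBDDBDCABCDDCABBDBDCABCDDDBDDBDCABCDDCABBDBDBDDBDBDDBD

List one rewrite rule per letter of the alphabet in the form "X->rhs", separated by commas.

  step 2 ⇒ step 3: CABCDDDBDCABCDD ⇒ CAB·CD·D·CAB·BD·BD·BD·D·BD·CAB·CD·D·CAB·BD·BD
    A ↦ CD
    B ↦ D
    C ↦ CAB
    D ↦ BD

A->CD, B->D, C->CAB, D->BD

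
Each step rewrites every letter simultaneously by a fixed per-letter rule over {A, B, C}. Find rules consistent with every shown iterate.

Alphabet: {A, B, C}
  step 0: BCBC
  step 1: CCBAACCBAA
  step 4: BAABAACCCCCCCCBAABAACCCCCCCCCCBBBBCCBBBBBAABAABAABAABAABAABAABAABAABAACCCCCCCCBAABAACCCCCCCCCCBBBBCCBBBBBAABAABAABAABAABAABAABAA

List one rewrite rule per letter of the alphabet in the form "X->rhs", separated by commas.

  step 0 ⇒ step 1: BCBC ⇒ CC·BAA·CC·BAA
    B ↦ CC
    C ↦ BAA
    A ↦ BB  (constrained at step 1)

A->BB, B->CC, C->BAA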